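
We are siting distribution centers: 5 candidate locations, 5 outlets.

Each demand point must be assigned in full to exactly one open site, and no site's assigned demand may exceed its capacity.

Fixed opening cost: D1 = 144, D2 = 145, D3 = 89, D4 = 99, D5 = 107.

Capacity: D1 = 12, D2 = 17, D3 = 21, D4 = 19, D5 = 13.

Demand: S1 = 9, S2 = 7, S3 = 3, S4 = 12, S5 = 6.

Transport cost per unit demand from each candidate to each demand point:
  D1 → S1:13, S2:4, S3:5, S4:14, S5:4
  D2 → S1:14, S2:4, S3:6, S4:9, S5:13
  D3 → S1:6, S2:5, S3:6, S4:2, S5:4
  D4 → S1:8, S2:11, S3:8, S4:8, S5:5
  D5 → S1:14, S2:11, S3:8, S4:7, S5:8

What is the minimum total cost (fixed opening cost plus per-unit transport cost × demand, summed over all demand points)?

373

Open {D3, D4}; cheapest assignment that respects the capacities:
  D3 (cap 21, load 19): S2, S4 — cost 7×5 + 12×2 = 59
  D4 (cap 19, load 18): S1, S3, S5 — cost 9×8 + 3×8 + 6×5 = 126
  Shipping 185, fixed 188 → total 373.
  Any other capacity-feasible assignment to {D3, D4} ships for at least 185.
Compare {D2, D3}: its best feasible assignment gives total 436.
Compare {D3, D4, D5}: its best feasible assignment gives total 480.
Every other set of open sites that can feasibly serve all demand totals ≥ 436 even under its best assignment. Minimum: 373.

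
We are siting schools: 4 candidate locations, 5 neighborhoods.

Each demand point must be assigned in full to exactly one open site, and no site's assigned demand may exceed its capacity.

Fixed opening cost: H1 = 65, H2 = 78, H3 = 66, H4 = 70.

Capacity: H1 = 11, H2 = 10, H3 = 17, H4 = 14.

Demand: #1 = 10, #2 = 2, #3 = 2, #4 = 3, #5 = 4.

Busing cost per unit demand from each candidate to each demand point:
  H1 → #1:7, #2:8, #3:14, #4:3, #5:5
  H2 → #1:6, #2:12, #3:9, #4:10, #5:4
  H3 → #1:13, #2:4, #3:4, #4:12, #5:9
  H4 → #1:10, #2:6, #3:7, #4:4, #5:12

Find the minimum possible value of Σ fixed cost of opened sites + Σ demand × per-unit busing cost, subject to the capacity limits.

276

Open {H1, H2}; cheapest assignment that respects the capacities:
  H1 (cap 11, load 11): #2, #3, #4, #5 — cost 2×8 + 2×14 + 3×3 + 4×5 = 73
  H2 (cap 10, load 10): #1 — cost 10×6 = 60
  Shipping 133, fixed 143 → total 276.
  Any other capacity-feasible assignment to {H1, H2} ships for at least 133.
Compare {H1, H3}: its best feasible assignment gives total 289.
Compare {H1, H4}: its best feasible assignment gives total 290.
Every other set of open sites that can feasibly serve all demand totals ≥ 289 even under its best assignment. Minimum: 276.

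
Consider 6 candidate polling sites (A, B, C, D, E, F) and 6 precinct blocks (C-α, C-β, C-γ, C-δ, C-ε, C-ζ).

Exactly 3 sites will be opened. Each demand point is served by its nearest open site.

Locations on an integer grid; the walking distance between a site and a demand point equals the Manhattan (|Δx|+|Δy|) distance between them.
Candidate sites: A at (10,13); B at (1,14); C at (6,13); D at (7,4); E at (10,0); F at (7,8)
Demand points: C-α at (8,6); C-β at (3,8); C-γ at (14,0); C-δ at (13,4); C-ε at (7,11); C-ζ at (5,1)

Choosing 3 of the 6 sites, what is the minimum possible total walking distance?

Open {D, E, F}.
  C-α→D 3, C-β→F 4, C-γ→E 4, C-δ→D 6, C-ε→F 3, C-ζ→D 5  ⇒ total 25.
Compare {A, E, F}: total 27.
Compare {B, E, F}: total 27.
No size-3 selection does better; minimum is 25.

25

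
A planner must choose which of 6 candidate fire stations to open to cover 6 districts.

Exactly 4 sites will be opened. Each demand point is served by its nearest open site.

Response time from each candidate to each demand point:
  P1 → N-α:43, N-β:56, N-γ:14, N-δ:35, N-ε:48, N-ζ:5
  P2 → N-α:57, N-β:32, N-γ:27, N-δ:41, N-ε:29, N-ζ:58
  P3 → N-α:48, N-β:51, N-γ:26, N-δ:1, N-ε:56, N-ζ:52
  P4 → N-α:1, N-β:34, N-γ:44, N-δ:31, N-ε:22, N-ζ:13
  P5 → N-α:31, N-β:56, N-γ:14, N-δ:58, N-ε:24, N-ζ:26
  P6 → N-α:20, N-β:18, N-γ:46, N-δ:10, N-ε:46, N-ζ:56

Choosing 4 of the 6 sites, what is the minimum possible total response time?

Open {P1, P3, P4, P6}.
  N-α→P4 1, N-β→P6 18, N-γ→P1 14, N-δ→P3 1, N-ε→P4 22, N-ζ→P1 5  ⇒ total 61.
Compare {P3, P4, P5, P6}: total 69.
Compare {P1, P2, P4, P6}: total 70.
No size-4 selection does better; minimum is 61.

61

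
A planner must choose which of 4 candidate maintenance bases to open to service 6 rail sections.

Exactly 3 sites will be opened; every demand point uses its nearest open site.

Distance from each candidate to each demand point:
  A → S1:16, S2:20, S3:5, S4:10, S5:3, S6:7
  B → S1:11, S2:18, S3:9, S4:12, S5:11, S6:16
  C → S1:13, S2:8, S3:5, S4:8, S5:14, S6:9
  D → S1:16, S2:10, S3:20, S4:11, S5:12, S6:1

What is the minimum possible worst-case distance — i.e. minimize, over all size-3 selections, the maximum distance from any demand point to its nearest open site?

11

Open {A, B, C}.
  Farthest demand point is S1 at distance 11 (to B); all others are ≤ 11.
With {A, B, D} the worst case is 11.
With {B, C, D} the worst case is 11.
No size-3 selection achieves below 11.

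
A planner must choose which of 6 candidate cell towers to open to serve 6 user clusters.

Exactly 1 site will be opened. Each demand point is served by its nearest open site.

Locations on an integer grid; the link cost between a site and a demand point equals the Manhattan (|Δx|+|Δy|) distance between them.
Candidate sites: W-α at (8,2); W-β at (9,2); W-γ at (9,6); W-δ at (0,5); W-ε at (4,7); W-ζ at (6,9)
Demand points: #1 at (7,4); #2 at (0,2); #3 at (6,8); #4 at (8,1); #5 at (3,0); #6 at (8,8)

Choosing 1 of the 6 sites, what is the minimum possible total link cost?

33

Open {W-α}.
  #1→W-α 3, #2→W-α 8, #3→W-α 8, #4→W-α 1, #5→W-α 7, #6→W-α 6  ⇒ total 33.
Compare {W-β}: total 39.
Compare {W-ε}: total 41.
No size-1 selection does better; minimum is 33.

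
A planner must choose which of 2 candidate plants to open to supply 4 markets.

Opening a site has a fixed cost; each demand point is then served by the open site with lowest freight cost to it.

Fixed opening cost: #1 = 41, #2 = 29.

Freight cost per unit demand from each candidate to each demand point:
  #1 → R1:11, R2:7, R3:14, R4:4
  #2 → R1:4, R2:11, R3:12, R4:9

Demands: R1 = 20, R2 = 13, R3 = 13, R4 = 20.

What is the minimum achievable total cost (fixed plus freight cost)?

Open {#1, #2}: assign each demand point to its cheapest open site.
  R1→#2 20×4=80, R2→#1 13×7=91, R3→#2 13×12=156, R4→#1 20×4=80
  freight cost 407, fixed 70 → total 477.
Compare {#2}: freight cost 559 + fixed 29 = 588.
Compare {#1}: freight cost 573 + fixed 41 = 614.

477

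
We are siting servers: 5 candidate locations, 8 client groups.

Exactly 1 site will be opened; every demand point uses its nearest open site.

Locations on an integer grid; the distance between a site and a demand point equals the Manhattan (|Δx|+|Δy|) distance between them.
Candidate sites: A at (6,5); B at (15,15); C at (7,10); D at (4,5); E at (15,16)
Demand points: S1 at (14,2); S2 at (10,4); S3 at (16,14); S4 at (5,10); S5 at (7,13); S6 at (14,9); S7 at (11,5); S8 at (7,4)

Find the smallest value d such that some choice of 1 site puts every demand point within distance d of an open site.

Open {C}.
  Farthest demand point is S1 at distance 15 (to C); all others are ≤ 15.
With {A} the worst case is 19.
With {B} the worst case is 19.
No size-1 selection achieves below 15.

15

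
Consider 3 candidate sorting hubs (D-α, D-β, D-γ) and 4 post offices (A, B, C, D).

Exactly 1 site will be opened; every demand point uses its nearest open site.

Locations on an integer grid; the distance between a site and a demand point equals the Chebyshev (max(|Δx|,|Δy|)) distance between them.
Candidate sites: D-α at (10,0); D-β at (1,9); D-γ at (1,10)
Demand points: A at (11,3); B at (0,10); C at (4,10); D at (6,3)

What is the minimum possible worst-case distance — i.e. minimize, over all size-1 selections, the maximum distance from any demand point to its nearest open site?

Open {D-α}.
  Farthest demand point is B at distance 10 (to D-α); all others are ≤ 10.
With {D-β} the worst case is 10.
With {D-γ} the worst case is 10.
No size-1 selection achieves below 10.

10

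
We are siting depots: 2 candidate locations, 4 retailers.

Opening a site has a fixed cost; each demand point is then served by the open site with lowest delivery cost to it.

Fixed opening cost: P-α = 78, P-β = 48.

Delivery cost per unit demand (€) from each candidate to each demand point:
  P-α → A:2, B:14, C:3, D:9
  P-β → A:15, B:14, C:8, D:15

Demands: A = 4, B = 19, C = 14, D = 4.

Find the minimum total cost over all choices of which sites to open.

Open {P-α}: assign each demand point to its cheapest open site.
  A→P-α 4×2=8, B→P-α 19×14=266, C→P-α 14×3=42, D→P-α 4×9=36
  delivery cost 352, fixed 78 → total 430.
Compare {P-α, P-β}: delivery cost 352 + fixed 126 = 478.
Compare {P-β}: delivery cost 498 + fixed 48 = 546.

430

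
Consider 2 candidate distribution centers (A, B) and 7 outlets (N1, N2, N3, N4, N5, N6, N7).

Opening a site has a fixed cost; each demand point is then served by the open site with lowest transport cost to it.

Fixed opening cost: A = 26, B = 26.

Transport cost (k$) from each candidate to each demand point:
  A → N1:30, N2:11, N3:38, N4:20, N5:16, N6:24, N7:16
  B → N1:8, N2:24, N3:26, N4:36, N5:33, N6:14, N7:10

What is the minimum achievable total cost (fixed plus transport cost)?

157

Open {A, B}: assign each demand point to its cheapest open site.
  N1→B 8, N2→A 11, N3→B 26, N4→A 20, N5→A 16, N6→B 14, N7→B 10
  transport cost 105, fixed 52 → total 157.
Compare {B}: transport cost 151 + fixed 26 = 177.
Compare {A}: transport cost 155 + fixed 26 = 181.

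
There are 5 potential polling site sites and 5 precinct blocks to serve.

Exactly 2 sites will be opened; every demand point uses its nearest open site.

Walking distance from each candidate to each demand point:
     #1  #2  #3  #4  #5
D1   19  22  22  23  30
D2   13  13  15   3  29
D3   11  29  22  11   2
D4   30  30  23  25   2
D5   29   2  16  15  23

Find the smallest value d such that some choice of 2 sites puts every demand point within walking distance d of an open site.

Open {D2, D3}.
  Farthest demand point is #3 at walking distance 15 (to D2); all others are ≤ 15.
With {D2, D4} the worst case is 15.
With {D3, D5} the worst case is 16.
No size-2 selection achieves below 15.

15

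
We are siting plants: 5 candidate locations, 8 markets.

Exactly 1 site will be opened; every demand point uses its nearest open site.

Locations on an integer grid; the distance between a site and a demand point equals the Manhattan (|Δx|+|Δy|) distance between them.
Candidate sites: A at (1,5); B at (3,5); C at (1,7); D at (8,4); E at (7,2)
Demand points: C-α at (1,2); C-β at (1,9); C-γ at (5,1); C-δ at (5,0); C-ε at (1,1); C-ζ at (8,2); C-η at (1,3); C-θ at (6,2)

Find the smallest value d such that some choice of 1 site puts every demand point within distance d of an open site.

8

Open {B}.
  Farthest demand point is C-ζ at distance 8 (to B); all others are ≤ 8.
With {A} the worst case is 10.
With {C} the worst case is 12.
No size-1 selection achieves below 8.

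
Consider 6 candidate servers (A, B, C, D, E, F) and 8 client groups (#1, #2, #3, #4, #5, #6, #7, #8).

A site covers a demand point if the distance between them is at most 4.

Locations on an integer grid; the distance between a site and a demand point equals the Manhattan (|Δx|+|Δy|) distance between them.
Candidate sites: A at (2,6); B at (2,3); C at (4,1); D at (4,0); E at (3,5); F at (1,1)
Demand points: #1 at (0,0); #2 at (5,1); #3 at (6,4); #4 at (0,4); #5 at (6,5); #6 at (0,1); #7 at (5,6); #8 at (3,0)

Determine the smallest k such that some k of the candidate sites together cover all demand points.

2

Coverage sets (demand points within 4 of each site):
  A: {#4, #7}
  B: {#4, #6, #8}
  C: {#2, #6, #8}
  D: {#1, #2, #8}
  E: {#3, #4, #5, #7}
  F: {#1, #2, #4, #6, #8}
No single site covers all 8 demand points.
But {E, F} covers everything, so the minimum is 2.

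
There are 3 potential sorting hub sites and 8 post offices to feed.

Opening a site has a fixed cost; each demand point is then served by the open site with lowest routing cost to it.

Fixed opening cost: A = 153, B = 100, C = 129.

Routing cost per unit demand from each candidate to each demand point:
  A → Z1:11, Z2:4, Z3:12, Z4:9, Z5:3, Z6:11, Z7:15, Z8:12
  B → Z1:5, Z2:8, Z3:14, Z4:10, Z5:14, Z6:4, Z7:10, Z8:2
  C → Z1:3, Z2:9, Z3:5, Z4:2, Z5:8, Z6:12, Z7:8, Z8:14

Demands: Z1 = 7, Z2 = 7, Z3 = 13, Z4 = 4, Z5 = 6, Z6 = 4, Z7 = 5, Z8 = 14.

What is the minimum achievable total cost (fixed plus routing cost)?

511

Open {B, C}: assign each demand point to its cheapest open site.
  Z1→C 7×3=21, Z2→B 7×8=56, Z3→C 13×5=65, Z4→C 4×2=8, Z5→C 6×8=48, Z6→B 4×4=16, Z7→C 5×8=40, Z8→B 14×2=28
  routing cost 282, fixed 229 → total 511.
Compare {B}: routing cost 491 + fixed 100 = 591.
Compare {A, B, C}: routing cost 224 + fixed 382 = 606.
Compare {C}: routing cost 489 + fixed 129 = 618.
All other subsets cost ≥ 591. Minimum total cost: 511.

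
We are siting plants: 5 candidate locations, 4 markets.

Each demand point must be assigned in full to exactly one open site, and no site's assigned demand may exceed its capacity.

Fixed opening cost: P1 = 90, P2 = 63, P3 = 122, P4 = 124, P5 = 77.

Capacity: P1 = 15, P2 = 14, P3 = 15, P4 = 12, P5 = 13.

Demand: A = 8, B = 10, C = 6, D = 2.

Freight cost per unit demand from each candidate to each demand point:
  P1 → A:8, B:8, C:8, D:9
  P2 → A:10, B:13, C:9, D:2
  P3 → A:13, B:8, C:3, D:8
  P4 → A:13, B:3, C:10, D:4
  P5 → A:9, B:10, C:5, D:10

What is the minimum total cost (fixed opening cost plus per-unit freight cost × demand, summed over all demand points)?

359

Open {P2, P4}; cheapest assignment that respects the capacities:
  P2 (cap 14, load 14): A, C — cost 8×10 + 6×9 = 134
  P4 (cap 12, load 12): B, D — cost 10×3 + 2×4 = 38
  Shipping 172, fixed 187 → total 359.
  Any other capacity-feasible assignment to {P2, P4} ships for at least 172.
Compare {P1, P4}: its best feasible assignment gives total 364.
Compare {P1, P2}: its best feasible assignment gives total 385.
Every other set of open sites that can feasibly serve all demand totals ≥ 364 even under its best assignment. Minimum: 359.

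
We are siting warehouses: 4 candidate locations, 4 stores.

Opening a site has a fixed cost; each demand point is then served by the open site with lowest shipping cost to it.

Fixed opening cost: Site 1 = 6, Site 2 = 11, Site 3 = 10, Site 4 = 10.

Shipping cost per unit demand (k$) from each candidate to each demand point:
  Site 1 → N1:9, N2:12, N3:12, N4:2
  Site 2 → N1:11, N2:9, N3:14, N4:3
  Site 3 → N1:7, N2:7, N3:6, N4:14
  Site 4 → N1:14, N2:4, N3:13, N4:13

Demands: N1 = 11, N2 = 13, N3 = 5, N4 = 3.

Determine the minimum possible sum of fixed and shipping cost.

191

Open {Site 1, Site 3, Site 4}: assign each demand point to its cheapest open site.
  N1→Site 3 11×7=77, N2→Site 4 13×4=52, N3→Site 3 5×6=30, N4→Site 1 3×2=6
  shipping cost 165, fixed 26 → total 191.
Compare {Site 2, Site 3, Site 4}: shipping cost 168 + fixed 31 = 199.
Compare {Site 1, Site 2, Site 3, Site 4}: shipping cost 165 + fixed 37 = 202.
Compare {Site 3, Site 4}: shipping cost 198 + fixed 20 = 218.
All other subsets cost ≥ 199. Minimum total cost: 191.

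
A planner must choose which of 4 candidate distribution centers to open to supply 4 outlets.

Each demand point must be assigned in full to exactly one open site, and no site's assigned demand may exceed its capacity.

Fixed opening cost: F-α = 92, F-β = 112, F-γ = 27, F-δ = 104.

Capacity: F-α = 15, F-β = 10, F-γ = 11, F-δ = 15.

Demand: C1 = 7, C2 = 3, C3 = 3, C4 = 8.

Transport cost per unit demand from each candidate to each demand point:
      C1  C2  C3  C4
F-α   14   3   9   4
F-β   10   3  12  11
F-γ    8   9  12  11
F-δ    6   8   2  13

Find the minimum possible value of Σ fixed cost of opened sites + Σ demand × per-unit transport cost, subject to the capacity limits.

Open {F-α, F-γ}; cheapest assignment that respects the capacities:
  F-α (cap 15, load 14): C2, C3, C4 — cost 3×3 + 3×9 + 8×4 = 68
  F-γ (cap 11, load 7): C1 — cost 7×8 = 56
  Shipping 124, fixed 119 → total 243.
  Any other capacity-feasible assignment to {F-α, F-γ} ships for at least 124.
Compare {F-α, F-δ}: its best feasible assignment gives total 285.
Compare {F-γ, F-δ}: its best feasible assignment gives total 291.
Every other set of open sites that can feasibly serve all demand totals ≥ 285 even under its best assignment. Minimum: 243.

243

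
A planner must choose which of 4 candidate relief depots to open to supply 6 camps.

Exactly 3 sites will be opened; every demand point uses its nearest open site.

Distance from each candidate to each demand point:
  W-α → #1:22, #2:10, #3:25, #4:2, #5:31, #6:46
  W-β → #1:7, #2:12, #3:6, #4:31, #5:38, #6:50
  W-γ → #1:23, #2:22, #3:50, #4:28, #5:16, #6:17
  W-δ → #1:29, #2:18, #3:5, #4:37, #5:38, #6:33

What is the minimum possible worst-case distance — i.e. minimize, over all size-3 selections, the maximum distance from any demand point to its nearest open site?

17

Open {W-α, W-β, W-γ}.
  Farthest demand point is #6 at distance 17 (to W-γ); all others are ≤ 17.
With {W-α, W-γ, W-δ} the worst case is 22.
With {W-β, W-γ, W-δ} the worst case is 28.
No size-3 selection achieves below 17.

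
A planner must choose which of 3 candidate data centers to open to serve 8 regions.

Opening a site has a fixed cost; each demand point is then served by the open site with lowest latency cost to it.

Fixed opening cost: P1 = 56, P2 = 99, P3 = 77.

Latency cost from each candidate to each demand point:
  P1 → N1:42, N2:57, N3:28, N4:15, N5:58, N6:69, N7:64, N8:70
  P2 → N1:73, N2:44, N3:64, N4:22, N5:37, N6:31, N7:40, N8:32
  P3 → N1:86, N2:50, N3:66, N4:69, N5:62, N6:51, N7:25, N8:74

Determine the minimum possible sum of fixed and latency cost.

424

Open {P1, P2}: assign each demand point to its cheapest open site.
  N1→P1 42, N2→P2 44, N3→P1 28, N4→P1 15, N5→P2 37, N6→P2 31, N7→P2 40, N8→P2 32
  latency cost 269, fixed 155 → total 424.
Compare {P2}: latency cost 343 + fixed 99 = 442.
Compare {P1}: latency cost 403 + fixed 56 = 459.
Compare {P1, P3}: latency cost 339 + fixed 133 = 472.
All other subsets cost ≥ 442. Minimum total cost: 424.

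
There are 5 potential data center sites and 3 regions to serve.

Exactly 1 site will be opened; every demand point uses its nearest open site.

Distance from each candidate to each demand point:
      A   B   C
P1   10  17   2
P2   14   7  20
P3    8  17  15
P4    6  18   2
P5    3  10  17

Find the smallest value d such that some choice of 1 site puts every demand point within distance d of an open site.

Open {P1}.
  Farthest demand point is B at distance 17 (to P1); all others are ≤ 17.
With {P3} the worst case is 17.
With {P5} the worst case is 17.
No size-1 selection achieves below 17.

17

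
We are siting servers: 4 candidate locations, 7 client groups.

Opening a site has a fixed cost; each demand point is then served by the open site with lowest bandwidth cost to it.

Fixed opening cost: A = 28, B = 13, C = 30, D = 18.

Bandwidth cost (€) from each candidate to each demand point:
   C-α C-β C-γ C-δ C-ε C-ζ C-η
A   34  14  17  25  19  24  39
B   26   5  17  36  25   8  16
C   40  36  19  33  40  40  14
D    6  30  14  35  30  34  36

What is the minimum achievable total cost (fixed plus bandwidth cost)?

140

Open {B, D}: assign each demand point to its cheapest open site.
  C-α→D 6, C-β→B 5, C-γ→D 14, C-δ→D 35, C-ε→B 25, C-ζ→B 8, C-η→B 16
  bandwidth cost 109, fixed 31 → total 140.
Compare {B}: bandwidth cost 133 + fixed 13 = 146.
Compare {A, B, D}: bandwidth cost 93 + fixed 59 = 152.
Compare {A, B}: bandwidth cost 116 + fixed 41 = 157.
All other subsets cost ≥ 146. Minimum total cost: 140.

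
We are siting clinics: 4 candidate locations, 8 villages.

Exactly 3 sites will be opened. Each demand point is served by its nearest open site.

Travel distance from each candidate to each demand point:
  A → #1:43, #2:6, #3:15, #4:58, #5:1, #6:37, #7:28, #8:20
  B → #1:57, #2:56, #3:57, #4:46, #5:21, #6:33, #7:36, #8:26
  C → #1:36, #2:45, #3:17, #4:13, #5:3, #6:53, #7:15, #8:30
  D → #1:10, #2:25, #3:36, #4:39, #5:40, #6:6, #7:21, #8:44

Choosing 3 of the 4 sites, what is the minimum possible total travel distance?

86

Open {A, C, D}.
  #1→D 10, #2→A 6, #3→A 15, #4→C 13, #5→A 1, #6→D 6, #7→C 15, #8→A 20  ⇒ total 86.
Compare {B, C, D}: total 115.
Compare {A, B, D}: total 118.
No size-3 selection does better; minimum is 86.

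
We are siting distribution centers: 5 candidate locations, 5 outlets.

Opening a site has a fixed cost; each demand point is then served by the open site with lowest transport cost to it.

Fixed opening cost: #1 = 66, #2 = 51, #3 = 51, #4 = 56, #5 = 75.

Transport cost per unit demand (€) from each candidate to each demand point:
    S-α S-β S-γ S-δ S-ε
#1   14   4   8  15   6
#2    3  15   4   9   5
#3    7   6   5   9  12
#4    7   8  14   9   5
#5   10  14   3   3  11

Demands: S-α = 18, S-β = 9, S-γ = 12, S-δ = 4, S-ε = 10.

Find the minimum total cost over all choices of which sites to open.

341

Open {#1, #2}: assign each demand point to its cheapest open site.
  S-α→#2 18×3=54, S-β→#1 9×4=36, S-γ→#2 12×4=48, S-δ→#2 4×9=36, S-ε→#2 10×5=50
  transport cost 224, fixed 117 → total 341.
Compare {#2, #3}: transport cost 242 + fixed 102 = 344.
Compare {#2, #4}: transport cost 260 + fixed 107 = 367.
Compare {#2}: transport cost 323 + fixed 51 = 374.
All other subsets cost ≥ 344. Minimum total cost: 341.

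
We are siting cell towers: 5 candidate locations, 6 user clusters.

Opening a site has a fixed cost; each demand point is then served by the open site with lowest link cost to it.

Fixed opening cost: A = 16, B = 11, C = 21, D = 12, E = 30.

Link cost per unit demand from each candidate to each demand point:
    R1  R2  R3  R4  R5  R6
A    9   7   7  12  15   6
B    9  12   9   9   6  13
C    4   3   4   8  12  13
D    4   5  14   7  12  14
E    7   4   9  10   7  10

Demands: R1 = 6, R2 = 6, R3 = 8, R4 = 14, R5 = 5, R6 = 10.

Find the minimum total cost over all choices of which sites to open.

Open {A, B, C, D}: assign each demand point to its cheapest open site.
  R1→C 6×4=24, R2→C 6×3=18, R3→C 8×4=32, R4→D 14×7=98, R5→B 5×6=30, R6→A 10×6=60
  link cost 262, fixed 60 → total 322.
Compare {A, B, C}: link cost 276 + fixed 48 = 324.
Compare {A, B, D}: link cost 298 + fixed 39 = 337.
Compare {A, C, D}: link cost 292 + fixed 49 = 341.
All other subsets cost ≥ 324. Minimum total cost: 322.

322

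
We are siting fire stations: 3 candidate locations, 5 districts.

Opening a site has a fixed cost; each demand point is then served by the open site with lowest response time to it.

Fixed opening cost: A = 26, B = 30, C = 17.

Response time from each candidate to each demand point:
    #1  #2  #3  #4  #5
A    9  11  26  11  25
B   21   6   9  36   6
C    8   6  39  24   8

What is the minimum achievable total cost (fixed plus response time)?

97

Open {A, B}: assign each demand point to its cheapest open site.
  #1→A 9, #2→B 6, #3→B 9, #4→A 11, #5→B 6
  response time 41, fixed 56 → total 97.
Compare {B, C}: response time 53 + fixed 47 = 100.
Compare {C}: response time 85 + fixed 17 = 102.
Compare {A, C}: response time 59 + fixed 43 = 102.
All other subsets cost ≥ 100. Minimum total cost: 97.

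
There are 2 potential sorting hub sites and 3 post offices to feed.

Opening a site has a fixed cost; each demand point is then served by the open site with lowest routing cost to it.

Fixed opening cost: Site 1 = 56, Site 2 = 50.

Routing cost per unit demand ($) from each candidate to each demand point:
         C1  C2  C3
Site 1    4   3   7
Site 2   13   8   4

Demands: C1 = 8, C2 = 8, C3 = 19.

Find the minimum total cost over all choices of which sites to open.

238

Open {Site 1, Site 2}: assign each demand point to its cheapest open site.
  C1→Site 1 8×4=32, C2→Site 1 8×3=24, C3→Site 2 19×4=76
  routing cost 132, fixed 106 → total 238.
Compare {Site 1}: routing cost 189 + fixed 56 = 245.
Compare {Site 2}: routing cost 244 + fixed 50 = 294.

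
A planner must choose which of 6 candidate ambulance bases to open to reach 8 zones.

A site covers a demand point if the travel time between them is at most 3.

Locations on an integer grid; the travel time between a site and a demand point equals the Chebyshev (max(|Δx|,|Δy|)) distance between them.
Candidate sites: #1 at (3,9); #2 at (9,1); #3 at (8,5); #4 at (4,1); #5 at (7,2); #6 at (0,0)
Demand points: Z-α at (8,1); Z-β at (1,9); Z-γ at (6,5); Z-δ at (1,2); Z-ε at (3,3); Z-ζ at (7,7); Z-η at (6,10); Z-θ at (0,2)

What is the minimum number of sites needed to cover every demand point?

Coverage sets (demand points within 3 of each site):
  #1: {Z-β, Z-η}
  #2: {Z-α}
  #3: {Z-γ, Z-ζ}
  #4: {Z-δ, Z-ε}
  #5: {Z-α, Z-γ}
  #6: {Z-δ, Z-ε, Z-θ}
No 3 sites suffice: every size-3 union leaves at least one demand point uncovered.
But {#1, #2, #3, #6} covers everything, so the minimum is 4.

4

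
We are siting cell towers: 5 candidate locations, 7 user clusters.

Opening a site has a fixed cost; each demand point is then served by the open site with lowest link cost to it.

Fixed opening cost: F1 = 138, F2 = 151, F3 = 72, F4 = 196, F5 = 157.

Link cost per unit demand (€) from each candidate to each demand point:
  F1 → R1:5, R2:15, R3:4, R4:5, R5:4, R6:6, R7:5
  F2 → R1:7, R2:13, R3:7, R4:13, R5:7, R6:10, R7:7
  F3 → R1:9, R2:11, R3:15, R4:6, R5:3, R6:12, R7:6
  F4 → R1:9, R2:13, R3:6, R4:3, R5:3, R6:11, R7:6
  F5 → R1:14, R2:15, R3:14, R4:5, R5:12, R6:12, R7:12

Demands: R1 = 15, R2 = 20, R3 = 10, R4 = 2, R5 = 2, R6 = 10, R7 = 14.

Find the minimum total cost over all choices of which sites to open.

691

Open {F1, F3}: assign each demand point to its cheapest open site.
  R1→F1 15×5=75, R2→F3 20×11=220, R3→F1 10×4=40, R4→F1 2×5=10, R5→F3 2×3=6, R6→F1 10×6=60, R7→F1 14×5=70
  link cost 481, fixed 210 → total 691.
Compare {F1}: link cost 563 + fixed 138 = 701.
Compare {F3}: link cost 727 + fixed 72 = 799.
Compare {F1, F2}: link cost 523 + fixed 289 = 812.
All other subsets cost ≥ 701. Minimum total cost: 691.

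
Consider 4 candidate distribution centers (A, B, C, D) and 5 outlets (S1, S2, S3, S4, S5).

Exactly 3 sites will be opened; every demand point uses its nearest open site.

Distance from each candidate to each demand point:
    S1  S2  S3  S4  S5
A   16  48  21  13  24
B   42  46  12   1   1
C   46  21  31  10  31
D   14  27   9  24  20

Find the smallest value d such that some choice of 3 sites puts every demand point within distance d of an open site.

Open {A, B, C}.
  Farthest demand point is S2 at distance 21 (to C); all others are ≤ 21.
With {A, C, D} the worst case is 21.
With {B, C, D} the worst case is 21.
No size-3 selection achieves below 21.

21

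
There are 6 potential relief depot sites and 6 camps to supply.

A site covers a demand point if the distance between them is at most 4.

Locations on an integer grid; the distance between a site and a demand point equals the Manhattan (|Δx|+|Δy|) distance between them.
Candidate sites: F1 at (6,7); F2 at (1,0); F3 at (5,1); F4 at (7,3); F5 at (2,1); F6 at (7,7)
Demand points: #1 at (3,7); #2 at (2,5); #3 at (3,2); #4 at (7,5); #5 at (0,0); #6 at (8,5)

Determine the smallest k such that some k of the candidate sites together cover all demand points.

Coverage sets (demand points within 4 of each site):
  F1: {#1, #4, #6}
  F2: {#3, #5}
  F3: {#3}
  F4: {#4, #6}
  F5: {#2, #3, #5}
  F6: {#1, #4, #6}
No single site covers all 6 demand points.
But {F1, F5} covers everything, so the minimum is 2.

2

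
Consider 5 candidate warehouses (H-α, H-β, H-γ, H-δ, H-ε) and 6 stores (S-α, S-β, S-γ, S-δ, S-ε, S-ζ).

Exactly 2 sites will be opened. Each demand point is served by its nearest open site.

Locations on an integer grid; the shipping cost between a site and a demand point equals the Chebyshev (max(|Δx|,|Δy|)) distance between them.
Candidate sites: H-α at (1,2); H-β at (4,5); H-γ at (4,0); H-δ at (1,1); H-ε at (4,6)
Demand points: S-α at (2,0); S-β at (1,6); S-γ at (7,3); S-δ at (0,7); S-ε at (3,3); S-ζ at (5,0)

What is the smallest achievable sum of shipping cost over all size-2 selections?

Open {H-β, H-γ}.
  S-α→H-γ 2, S-β→H-β 3, S-γ→H-β 3, S-δ→H-β 4, S-ε→H-β 2, S-ζ→H-γ 1  ⇒ total 15.
Compare {H-γ, H-ε}: total 16.
Compare {H-α, H-γ}: total 17.
No size-2 selection does better; minimum is 15.

15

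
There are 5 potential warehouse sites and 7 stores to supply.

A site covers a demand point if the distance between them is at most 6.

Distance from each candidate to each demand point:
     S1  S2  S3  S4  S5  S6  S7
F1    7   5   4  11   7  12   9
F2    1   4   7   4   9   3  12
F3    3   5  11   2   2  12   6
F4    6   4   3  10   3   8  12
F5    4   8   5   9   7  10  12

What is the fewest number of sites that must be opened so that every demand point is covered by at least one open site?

Coverage sets (demand points within 6 of each site):
  F1: {S2, S3}
  F2: {S1, S2, S4, S6}
  F3: {S1, S2, S4, S5, S7}
  F4: {S1, S2, S3, S5}
  F5: {S1, S3}
No 2 sites suffice: every size-2 union leaves at least one demand point uncovered.
But {F1, F2, F3} covers everything, so the minimum is 3.

3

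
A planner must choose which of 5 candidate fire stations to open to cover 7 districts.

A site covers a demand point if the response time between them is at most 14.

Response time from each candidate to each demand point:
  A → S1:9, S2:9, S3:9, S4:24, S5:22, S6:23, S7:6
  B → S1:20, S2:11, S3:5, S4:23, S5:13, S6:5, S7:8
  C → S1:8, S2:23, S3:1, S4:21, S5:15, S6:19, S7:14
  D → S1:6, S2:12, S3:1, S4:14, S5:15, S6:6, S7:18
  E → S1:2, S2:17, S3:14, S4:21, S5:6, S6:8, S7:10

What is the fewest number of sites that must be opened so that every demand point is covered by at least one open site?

2

Coverage sets (demand points within 14 of each site):
  A: {S1, S2, S3, S7}
  B: {S2, S3, S5, S6, S7}
  C: {S1, S3, S7}
  D: {S1, S2, S3, S4, S6}
  E: {S1, S3, S5, S6, S7}
No single site covers all 7 demand points.
But {B, D} covers everything, so the minimum is 2.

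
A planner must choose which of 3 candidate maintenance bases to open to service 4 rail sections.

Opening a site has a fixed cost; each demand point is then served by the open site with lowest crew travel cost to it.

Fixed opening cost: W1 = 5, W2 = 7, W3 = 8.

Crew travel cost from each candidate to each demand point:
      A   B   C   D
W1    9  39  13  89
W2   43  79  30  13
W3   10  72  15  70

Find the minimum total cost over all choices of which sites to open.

Open {W1, W2}: assign each demand point to its cheapest open site.
  A→W1 9, B→W1 39, C→W1 13, D→W2 13
  crew travel cost 74, fixed 12 → total 86.
Compare {W1, W2, W3}: crew travel cost 74 + fixed 20 = 94.
Compare {W2, W3}: crew travel cost 110 + fixed 15 = 125.
Compare {W1, W3}: crew travel cost 131 + fixed 13 = 144.
All other subsets cost ≥ 94. Minimum total cost: 86.

86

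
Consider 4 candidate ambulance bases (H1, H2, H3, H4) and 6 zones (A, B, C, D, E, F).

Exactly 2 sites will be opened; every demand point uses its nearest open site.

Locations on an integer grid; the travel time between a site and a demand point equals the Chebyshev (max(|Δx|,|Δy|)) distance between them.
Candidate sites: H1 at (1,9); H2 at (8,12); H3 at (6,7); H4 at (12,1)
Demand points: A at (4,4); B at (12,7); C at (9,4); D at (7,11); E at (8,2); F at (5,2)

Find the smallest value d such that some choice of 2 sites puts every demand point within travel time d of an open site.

Open {H2, H3}.
  Farthest demand point is B at travel time 5 (to H2); all others are ≤ 5.
With {H1, H3} the worst case is 6.
With {H3, H4} the worst case is 6.
No size-2 selection achieves below 5.

5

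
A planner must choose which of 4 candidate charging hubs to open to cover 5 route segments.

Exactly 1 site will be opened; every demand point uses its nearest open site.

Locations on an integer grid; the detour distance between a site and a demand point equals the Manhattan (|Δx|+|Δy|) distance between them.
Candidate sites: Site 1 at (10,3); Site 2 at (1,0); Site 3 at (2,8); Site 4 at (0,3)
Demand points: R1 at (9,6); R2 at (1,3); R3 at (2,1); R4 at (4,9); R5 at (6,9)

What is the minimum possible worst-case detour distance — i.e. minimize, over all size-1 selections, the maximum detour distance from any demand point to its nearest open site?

Open {Site 3}.
  Farthest demand point is R1 at detour distance 9 (to Site 3); all others are ≤ 9.
With {Site 1} the worst case is 12.
With {Site 4} the worst case is 12.
No size-1 selection achieves below 9.

9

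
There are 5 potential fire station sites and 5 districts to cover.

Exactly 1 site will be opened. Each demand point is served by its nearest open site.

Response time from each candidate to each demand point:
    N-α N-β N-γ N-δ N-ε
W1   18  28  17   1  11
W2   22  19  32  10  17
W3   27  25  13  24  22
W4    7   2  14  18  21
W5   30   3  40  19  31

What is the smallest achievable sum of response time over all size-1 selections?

Open {W4}.
  N-α→W4 7, N-β→W4 2, N-γ→W4 14, N-δ→W4 18, N-ε→W4 21  ⇒ total 62.
Compare {W1}: total 75.
Compare {W2}: total 100.
No size-1 selection does better; minimum is 62.

62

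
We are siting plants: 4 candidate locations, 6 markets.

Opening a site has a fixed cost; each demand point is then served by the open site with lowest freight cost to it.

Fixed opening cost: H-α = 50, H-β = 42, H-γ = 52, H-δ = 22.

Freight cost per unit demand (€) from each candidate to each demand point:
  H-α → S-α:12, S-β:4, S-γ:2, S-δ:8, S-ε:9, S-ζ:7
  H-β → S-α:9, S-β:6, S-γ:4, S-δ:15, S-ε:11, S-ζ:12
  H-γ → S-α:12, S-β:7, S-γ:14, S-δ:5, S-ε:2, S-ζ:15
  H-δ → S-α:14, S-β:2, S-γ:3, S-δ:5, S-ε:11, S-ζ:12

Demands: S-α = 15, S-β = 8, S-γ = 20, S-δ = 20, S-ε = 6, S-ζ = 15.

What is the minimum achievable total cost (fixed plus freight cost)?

Open {H-α, H-β, H-δ}: assign each demand point to its cheapest open site.
  S-α→H-β 15×9=135, S-β→H-δ 8×2=16, S-γ→H-α 20×2=40, S-δ→H-δ 20×5=100, S-ε→H-α 6×9=54, S-ζ→H-α 15×7=105
  freight cost 450, fixed 114 → total 564.
Compare {H-α, H-δ}: freight cost 495 + fixed 72 = 567.
Compare {H-α, H-β, H-γ}: freight cost 424 + fixed 144 = 568.
Compare {H-α, H-γ}: freight cost 469 + fixed 102 = 571.
All other subsets cost ≥ 567. Minimum total cost: 564.

564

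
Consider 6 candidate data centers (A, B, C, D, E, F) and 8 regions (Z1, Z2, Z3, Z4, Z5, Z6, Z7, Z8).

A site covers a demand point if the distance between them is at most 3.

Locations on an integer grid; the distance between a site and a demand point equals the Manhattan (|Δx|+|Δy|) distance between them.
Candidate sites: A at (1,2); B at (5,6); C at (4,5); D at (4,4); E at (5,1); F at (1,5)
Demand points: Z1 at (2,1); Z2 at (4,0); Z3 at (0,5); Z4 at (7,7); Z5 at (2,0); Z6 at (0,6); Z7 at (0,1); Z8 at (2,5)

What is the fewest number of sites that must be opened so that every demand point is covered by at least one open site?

Coverage sets (demand points within 3 of each site):
  A: {Z1, Z5, Z7}
  B: {Z4}
  C: {Z8}
  D: {Z8}
  E: {Z1, Z2}
  F: {Z3, Z6, Z8}
No 3 sites suffice: every size-3 union leaves at least one demand point uncovered.
But {A, B, E, F} covers everything, so the minimum is 4.

4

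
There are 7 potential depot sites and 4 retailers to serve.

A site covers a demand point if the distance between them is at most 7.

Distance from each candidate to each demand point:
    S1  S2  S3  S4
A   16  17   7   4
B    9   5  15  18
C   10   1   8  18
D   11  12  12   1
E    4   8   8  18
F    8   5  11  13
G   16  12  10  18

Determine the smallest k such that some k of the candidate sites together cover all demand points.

Coverage sets (demand points within 7 of each site):
  A: {S3, S4}
  B: {S2}
  C: {S2}
  D: {S4}
  E: {S1}
  F: {S2}
  G: {}
No 2 sites suffice: every size-2 union leaves at least one demand point uncovered.
But {A, B, E} covers everything, so the minimum is 3.

3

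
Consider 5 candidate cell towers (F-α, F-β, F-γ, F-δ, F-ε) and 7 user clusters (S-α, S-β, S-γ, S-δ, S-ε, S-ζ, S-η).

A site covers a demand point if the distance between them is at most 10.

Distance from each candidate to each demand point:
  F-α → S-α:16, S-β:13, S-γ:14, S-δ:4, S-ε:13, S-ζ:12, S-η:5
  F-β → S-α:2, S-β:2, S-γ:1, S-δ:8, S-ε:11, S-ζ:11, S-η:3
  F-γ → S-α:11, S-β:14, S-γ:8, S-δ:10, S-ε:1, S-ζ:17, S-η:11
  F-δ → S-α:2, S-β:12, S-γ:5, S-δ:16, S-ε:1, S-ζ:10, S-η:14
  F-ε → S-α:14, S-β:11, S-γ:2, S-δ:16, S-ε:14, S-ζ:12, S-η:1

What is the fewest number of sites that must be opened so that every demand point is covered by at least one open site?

Coverage sets (demand points within 10 of each site):
  F-α: {S-δ, S-η}
  F-β: {S-α, S-β, S-γ, S-δ, S-η}
  F-γ: {S-γ, S-δ, S-ε}
  F-δ: {S-α, S-γ, S-ε, S-ζ}
  F-ε: {S-γ, S-η}
No single site covers all 7 demand points.
But {F-β, F-δ} covers everything, so the minimum is 2.

2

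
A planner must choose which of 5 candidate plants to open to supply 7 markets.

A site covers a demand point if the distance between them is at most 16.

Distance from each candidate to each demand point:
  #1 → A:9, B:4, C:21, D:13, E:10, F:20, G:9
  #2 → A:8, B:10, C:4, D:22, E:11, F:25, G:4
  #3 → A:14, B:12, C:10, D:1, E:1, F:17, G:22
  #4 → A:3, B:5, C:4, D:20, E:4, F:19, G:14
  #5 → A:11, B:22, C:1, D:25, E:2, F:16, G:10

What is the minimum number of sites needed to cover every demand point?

2

Coverage sets (demand points within 16 of each site):
  #1: {A, B, D, E, G}
  #2: {A, B, C, E, G}
  #3: {A, B, C, D, E}
  #4: {A, B, C, E, G}
  #5: {A, C, E, F, G}
No single site covers all 7 demand points.
But {#1, #5} covers everything, so the minimum is 2.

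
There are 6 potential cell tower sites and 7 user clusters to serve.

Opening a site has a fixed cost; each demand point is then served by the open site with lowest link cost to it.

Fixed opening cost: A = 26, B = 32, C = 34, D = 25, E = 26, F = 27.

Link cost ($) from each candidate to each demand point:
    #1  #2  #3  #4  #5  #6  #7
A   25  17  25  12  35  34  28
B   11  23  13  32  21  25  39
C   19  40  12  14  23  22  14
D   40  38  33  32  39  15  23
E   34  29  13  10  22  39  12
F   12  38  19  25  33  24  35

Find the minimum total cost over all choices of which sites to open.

Open {B, E}: assign each demand point to its cheapest open site.
  #1→B 11, #2→B 23, #3→B 13, #4→E 10, #5→B 21, #6→B 25, #7→E 12
  link cost 115, fixed 58 → total 173.
Compare {E, F}: link cost 122 + fixed 53 = 175.
Compare {C}: link cost 144 + fixed 34 = 178.
Compare {A, C}: link cost 119 + fixed 60 = 179.
All other subsets cost ≥ 175. Minimum total cost: 173.

173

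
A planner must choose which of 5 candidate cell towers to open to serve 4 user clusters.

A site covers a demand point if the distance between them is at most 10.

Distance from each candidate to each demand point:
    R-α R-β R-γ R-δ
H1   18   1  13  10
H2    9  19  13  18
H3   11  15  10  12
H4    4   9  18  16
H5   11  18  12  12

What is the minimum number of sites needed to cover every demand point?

Coverage sets (demand points within 10 of each site):
  H1: {R-β, R-δ}
  H2: {R-α}
  H3: {R-γ}
  H4: {R-α, R-β}
  H5: {}
No 2 sites suffice: every size-2 union leaves at least one demand point uncovered.
But {H1, H2, H3} covers everything, so the minimum is 3.

3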